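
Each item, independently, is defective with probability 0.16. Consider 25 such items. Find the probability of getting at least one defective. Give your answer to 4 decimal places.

0.9872

P(at least one) = 1 − P(none) = 1 − (1 − 0.16)^25
= 1 − 0.012793 = 0.987207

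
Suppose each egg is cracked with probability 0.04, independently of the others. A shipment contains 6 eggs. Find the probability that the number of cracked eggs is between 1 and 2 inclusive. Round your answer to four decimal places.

X ~ Binomial(6, 0.04); P(1 ≤ X ≤ 2) = Σ C(6,k) p^k (1−p)^(6−k) over k:
  k=1: C(6,1)·0.04^1·0.96^5 = 0.195689
  k=2: C(6,2)·0.04^2·0.96^4 = 0.020384
Total = 0.216074

0.2161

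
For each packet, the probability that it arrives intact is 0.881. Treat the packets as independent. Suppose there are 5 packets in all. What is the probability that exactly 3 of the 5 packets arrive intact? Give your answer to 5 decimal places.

0.09683

X ~ Binomial(n=5, p=0.881).
P(X=3) = C(5,3) · p^3 · (1−p)^2
= 10 · 0.6838 · 0.014161 = 0.0968326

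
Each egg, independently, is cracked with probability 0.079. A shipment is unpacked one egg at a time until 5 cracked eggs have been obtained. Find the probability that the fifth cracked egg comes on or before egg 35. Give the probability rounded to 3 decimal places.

0.139

Finishing within 35 eggs ⇔ at least 5 successes in the first 35. With X ~ Binomial(35, 0.079), P(Y ≤ 35) = 1 − P(X ≤ 4).
  k=0: C(35,0)·0.079^0·0.921^35 = 0.05612
  k=1: C(35,1)·0.079^1·0.921^34 = 0.16847
  k=2: C(35,2)·0.079^2·0.921^33 = 0.24566
  k=3: C(35,3)·0.079^3·0.921^32 = 0.23179
  k=4: C(35,4)·0.079^4·0.921^31 = 0.15906
1 − 0.86110 = 0.13890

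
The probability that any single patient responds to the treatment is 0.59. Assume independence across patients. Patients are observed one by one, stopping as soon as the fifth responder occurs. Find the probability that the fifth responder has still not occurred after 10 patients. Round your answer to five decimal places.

Needing more than 10 patients ⇔ fewer than 5 successes in the first 10. With X ~ Binomial(10, 0.59), P(Y > 10) = P(X ≤ 4).
  k=0: C(10,0)·0.59^0·0.41^10 = 0.0001342
  k=1: C(10,1)·0.59^1·0.41^9 = 0.0019316
  k=2: C(10,2)·0.59^2·0.41^8 = 0.0125080
  k=3: C(10,3)·0.59^3·0.41^7 = 0.0479981
  k=4: C(10,4)·0.59^4·0.41^6 = 0.1208733
P(X ≤ 4) = 0.1834452

0.18345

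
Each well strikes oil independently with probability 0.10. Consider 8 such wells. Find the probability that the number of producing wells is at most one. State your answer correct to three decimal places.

X ~ Binomial(8, 0.10); P(X ≤ 1) = Σ C(8,k) p^k (1−p)^(8−k) over k:
  k=0: C(8,0)·0.10^0·0.90^8 = 0.43047
  k=1: C(8,1)·0.10^1·0.90^7 = 0.38264
Total = 0.81310

0.813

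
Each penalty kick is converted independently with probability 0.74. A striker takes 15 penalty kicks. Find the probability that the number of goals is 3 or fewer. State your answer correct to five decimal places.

X ~ Binomial(15, 0.74); P(X ≤ 3) = Σ C(15,k) p^k (1−p)^(15−k) over k:
  k=0: C(15,0)·0.74^0·0.26^15 = 0.0000000
  k=1: C(15,1)·0.74^1·0.26^14 = 0.0000001
  k=2: C(15,2)·0.74^2·0.26^13 = 0.0000014
  k=3: C(15,3)·0.74^3·0.26^12 = 0.0000176
Total = 0.0000191

0.00002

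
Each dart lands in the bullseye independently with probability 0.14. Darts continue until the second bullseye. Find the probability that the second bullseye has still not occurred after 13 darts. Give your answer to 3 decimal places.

Needing more than 13 darts ⇔ fewer than 2 successes in the first 13. With X ~ Binomial(13, 0.14), P(Y > 13) = P(X ≤ 1).
  k=0: C(13,0)·0.14^0·0.86^13 = 0.14076
  k=1: C(13,1)·0.14^1·0.86^12 = 0.29789
P(X ≤ 1) = 0.43865

0.439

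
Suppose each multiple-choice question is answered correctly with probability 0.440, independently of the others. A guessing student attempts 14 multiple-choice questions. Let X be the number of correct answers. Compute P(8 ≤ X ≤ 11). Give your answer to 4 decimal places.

0.2327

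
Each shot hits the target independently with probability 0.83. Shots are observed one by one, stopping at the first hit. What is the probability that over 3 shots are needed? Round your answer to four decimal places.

Y = number of shots to the first success; geometric, p = 0.83.
P(Y > 3) = P(first 3 all fail) = (1−p)^3 = 0.004913

0.0049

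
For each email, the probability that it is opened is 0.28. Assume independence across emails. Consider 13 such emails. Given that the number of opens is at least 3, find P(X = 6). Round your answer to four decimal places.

0.1105

X ~ Binomial(13, 0.28). Want P(X=6 | X≥3) = P(X=6) / P(X≥3).
P(X=6) = C(13,6)·0.28^6·0.72^7 = 0.082946
P(X≥3) = 1 − 0.013974 − 0.070647 − 0.164842 = 0.750537
Ratio = 0.082946 / 0.750537 = 0.110515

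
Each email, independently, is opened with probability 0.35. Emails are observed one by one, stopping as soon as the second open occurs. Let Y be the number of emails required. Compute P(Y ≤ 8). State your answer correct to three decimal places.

Finishing within 8 emails ⇔ at least 2 successes in the first 8. With X ~ Binomial(8, 0.35), P(Y ≤ 8) = 1 − P(X ≤ 1).
  k=0: C(8,0)·0.35^0·0.65^8 = 0.03186
  k=1: C(8,1)·0.35^1·0.65^7 = 0.13726
1 − 0.16913 = 0.83087

0.831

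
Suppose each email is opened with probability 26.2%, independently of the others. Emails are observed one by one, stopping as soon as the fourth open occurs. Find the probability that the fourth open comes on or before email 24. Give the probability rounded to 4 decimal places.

0.9081

Finishing within 24 emails ⇔ at least 4 successes in the first 24. With X ~ Binomial(24, 0.262), P(Y ≤ 24) = 1 − P(X ≤ 3).
  k=0: C(24,0)·0.262^0·0.738^24 = 0.000681
  k=1: C(24,1)·0.262^1·0.738^23 = 0.005805
  k=2: C(24,2)·0.262^2·0.738^22 = 0.023700
  k=3: C(24,3)·0.262^3·0.738^21 = 0.061702
1 − 0.091888 = 0.908112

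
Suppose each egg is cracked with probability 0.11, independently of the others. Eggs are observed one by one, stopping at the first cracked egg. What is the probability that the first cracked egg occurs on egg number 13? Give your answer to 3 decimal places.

0.027

Geometric (trials to first success), p = 0.11.
P(Y = 13) = (1−p)^12 · p = 0.24699 · 0.11 = 0.02717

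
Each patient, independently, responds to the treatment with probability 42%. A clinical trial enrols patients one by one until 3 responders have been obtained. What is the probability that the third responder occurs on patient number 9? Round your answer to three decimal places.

Y = trial on which the third success occurs; negative binomial, r=3, p=0.42.
P(Y=9) = C(8,2) · p^3 · (1−p)^6
= 28 · 0.074088 · 0.038069 = 0.07897

0.079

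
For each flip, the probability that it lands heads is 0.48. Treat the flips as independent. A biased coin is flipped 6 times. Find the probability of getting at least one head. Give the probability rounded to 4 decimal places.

P(at least one) = 1 − P(none) = 1 − (1 − 0.48)^6
= 1 − 0.019771 = 0.980229

0.9802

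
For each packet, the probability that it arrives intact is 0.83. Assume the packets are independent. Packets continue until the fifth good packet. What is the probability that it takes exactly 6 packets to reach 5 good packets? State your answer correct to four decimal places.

Y = trial on which the fifth success occurs; negative binomial, r=5, p=0.83.
P(Y=6) = C(5,4) · p^5 · (1−p)^1
= 5 · 0.3939 · 0.17 = 0.334818

0.3348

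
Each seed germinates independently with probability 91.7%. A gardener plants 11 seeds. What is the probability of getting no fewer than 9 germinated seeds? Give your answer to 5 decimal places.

X ~ Binomial(11, 0.917); P(X ≥ 9) = Σ C(11,k) p^k (1−p)^(11−k) over k:
  k=9: C(11,9)·0.917^9·0.083^2 = 0.1737172
  k=10: C(11,10)·0.917^10·0.083^1 = 0.3838523
  k=11: C(11,11)·0.917^11·0.083^0 = 0.3855340
Total = 0.9431035

0.94310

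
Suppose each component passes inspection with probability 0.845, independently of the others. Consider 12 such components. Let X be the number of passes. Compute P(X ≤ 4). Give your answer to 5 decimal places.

0.00009

X ~ Binomial(12, 0.845); P(X ≤ 4) = Σ C(12,k) p^k (1−p)^(12−k) over k:
  k=0: C(12,0)·0.845^0·0.155^12 = 0.0000000
  k=1: C(12,1)·0.845^1·0.155^11 = 0.0000000
  k=2: C(12,2)·0.845^2·0.155^10 = 0.0000004
  k=3: C(12,3)·0.845^3·0.155^9 = 0.0000069
  k=4: C(12,4)·0.845^4·0.155^8 = 0.0000841
Total = 0.0000913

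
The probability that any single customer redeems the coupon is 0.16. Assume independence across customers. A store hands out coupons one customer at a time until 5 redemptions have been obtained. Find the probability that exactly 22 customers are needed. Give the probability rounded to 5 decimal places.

Y = trial on which the fifth success occurs; negative binomial, r=5, p=0.16.
P(Y=22) = C(21,4) · p^5 · (1−p)^17
= 5985 · 0.00010486 · 0.051612 = 0.0323901

0.03239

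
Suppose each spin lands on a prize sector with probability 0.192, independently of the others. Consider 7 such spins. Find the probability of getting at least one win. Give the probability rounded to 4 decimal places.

0.7752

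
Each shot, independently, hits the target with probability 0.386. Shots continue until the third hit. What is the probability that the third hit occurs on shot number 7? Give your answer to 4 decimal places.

0.1226

Y = trial on which the third success occurs; negative binomial, r=3, p=0.386.
P(Y=7) = C(6,2) · p^3 · (1−p)^4
= 15 · 0.057512 · 0.14213 = 0.122610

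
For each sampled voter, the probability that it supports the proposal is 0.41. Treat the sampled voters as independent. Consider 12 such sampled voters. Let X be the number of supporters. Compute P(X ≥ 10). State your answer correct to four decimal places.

X ~ Binomial(12, 0.41); P(X ≥ 10) = Σ C(12,k) p^k (1−p)^(12−k) over k:
  k=10: C(12,10)·0.41^10·0.59^2 = 0.003084
  k=11: C(12,11)·0.41^11·0.59^1 = 0.000390
  k=12: C(12,12)·0.41^12·0.59^0 = 0.000023
Total = 0.003496

0.0035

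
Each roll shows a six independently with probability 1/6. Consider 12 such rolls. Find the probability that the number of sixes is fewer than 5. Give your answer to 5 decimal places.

X ~ Binomial(12, 0.166667); P(X ≤ 4) = Σ C(12,k) p^k (1−p)^(12−k) over k:
  k=0: C(12,0)·0.166667^0·0.833333^12 = 0.1121567
  k=1: C(12,1)·0.166667^1·0.833333^11 = 0.2691760
  k=2: C(12,2)·0.166667^2·0.833333^10 = 0.2960936
  k=3: C(12,3)·0.166667^3·0.833333^9 = 0.1973957
  k=4: C(12,4)·0.166667^4·0.833333^8 = 0.0888281
Total = 0.9636500

0.96365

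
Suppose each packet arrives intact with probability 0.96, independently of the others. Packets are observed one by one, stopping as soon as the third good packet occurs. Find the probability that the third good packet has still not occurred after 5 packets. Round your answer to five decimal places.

0.00060

Needing more than 5 packets ⇔ fewer than 3 successes in the first 5. With X ~ Binomial(5, 0.96), P(Y > 5) = P(X ≤ 2).
  k=0: C(5,0)·0.96^0·0.04^5 = 0.0000001
  k=1: C(5,1)·0.96^1·0.04^4 = 0.0000123
  k=2: C(5,2)·0.96^2·0.04^3 = 0.0005898
P(X ≤ 2) = 0.0006022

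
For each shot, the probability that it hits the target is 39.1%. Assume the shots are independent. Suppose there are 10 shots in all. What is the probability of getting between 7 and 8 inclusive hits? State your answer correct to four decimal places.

0.0470

X ~ Binomial(10, 0.391); P(7 ≤ X ≤ 8) = Σ C(10,k) p^k (1−p)^(10−k) over k:
  k=7: C(10,7)·0.391^7·0.609^3 = 0.037868
  k=8: C(10,8)·0.391^8·0.609^2 = 0.009117
Total = 0.046985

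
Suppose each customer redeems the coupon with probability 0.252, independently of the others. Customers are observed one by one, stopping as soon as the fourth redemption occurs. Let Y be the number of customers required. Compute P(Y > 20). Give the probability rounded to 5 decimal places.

Needing more than 20 customers ⇔ fewer than 4 successes in the first 20. With X ~ Binomial(20, 0.252), P(Y > 20) = P(X ≤ 3).
  k=0: C(20,0)·0.252^0·0.748^20 = 0.0030063
  k=1: C(20,1)·0.252^1·0.748^19 = 0.0202563
  k=2: C(20,2)·0.252^2·0.748^18 = 0.0648311
  k=3: C(20,3)·0.252^3·0.748^17 = 0.1310490
P(X ≤ 3) = 0.2191427

0.21914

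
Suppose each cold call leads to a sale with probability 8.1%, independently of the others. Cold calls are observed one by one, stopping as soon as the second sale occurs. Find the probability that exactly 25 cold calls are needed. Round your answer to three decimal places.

Y = trial on which the second success occurs; negative binomial, r=2, p=0.081.
P(Y=25) = C(24,1) · p^2 · (1−p)^23
= 24 · 0.006561 · 0.1433 = 0.02257

0.023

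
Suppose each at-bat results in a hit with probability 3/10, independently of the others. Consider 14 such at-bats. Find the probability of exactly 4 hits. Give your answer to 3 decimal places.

X ~ Binomial(n=14, p=0.30).
P(X=4) = C(14,4) · p^4 · (1−p)^10
= 1001 · 0.0081 · 0.028248 = 0.22903

0.229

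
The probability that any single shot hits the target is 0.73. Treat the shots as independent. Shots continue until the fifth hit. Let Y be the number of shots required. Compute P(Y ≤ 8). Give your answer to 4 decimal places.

0.8567

Finishing within 8 shots ⇔ at least 5 successes in the first 8. With X ~ Binomial(8, 0.73), P(Y ≤ 8) = 1 − P(X ≤ 4).
  k=0: C(8,0)·0.73^0·0.27^8 = 0.000028
  k=1: C(8,1)·0.73^1·0.27^7 = 0.000611
  k=2: C(8,2)·0.73^2·0.27^6 = 0.005781
  k=3: C(8,3)·0.73^3·0.27^5 = 0.031259
  k=4: C(8,4)·0.73^4·0.27^4 = 0.105644
1 − 0.143323 = 0.856677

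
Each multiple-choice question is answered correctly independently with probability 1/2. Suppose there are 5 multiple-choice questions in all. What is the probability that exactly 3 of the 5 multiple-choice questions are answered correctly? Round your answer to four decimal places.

X ~ Binomial(n=5, p=0.50).
P(X=3) = C(5,3) · p^3 · (1−p)^2
= 10 · 0.125 · 0.25 = 0.312500

0.3125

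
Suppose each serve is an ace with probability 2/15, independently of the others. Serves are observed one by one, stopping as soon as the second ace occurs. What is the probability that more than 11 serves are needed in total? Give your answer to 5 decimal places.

0.55782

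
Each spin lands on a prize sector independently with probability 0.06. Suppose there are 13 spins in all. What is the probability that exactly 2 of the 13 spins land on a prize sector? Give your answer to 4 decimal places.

0.1422

X ~ Binomial(n=13, p=0.06).
P(X=2) = C(13,2) · p^2 · (1−p)^11
= 78 · 0.0036 · 0.5063 = 0.142169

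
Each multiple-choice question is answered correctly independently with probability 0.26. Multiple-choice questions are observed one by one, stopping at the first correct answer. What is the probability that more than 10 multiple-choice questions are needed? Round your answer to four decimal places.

0.0492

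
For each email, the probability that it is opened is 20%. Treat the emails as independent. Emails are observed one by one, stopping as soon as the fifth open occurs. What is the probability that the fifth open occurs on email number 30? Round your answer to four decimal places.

Y = trial on which the fifth success occurs; negative binomial, r=5, p=0.20.
P(Y=30) = C(29,4) · p^5 · (1−p)^25
= 23751 · 0.00032 · 0.0037779 = 0.028713

0.0287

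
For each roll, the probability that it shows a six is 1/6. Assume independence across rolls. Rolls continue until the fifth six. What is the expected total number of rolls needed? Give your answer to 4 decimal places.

30.0000

Y = total rolls until the fifth success; negative binomial with r=5, p=0.166667.
E[Y] = r / p = 5 / 0.166667 = 30.000000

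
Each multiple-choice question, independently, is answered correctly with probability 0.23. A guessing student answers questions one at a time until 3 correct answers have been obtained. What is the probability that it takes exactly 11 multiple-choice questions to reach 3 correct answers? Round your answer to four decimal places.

0.0677

Y = trial on which the third success occurs; negative binomial, r=3, p=0.23.
P(Y=11) = C(10,2) · p^3 · (1−p)^8
= 45 · 0.012167 · 0.12357 = 0.067658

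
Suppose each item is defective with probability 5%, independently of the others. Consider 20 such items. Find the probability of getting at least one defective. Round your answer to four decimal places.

P(at least one) = 1 − P(none) = 1 − (1 − 0.05)^20
= 1 − 0.358486 = 0.641514

0.6415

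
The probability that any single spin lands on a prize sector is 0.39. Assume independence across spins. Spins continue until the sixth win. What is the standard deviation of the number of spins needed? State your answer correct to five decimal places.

Y = total spins until the sixth success; negative binomial with r=6, p=0.39.
SD(Y) = √[r(1−p)/p²] = √(24.0631164) = 4.9054170

4.90542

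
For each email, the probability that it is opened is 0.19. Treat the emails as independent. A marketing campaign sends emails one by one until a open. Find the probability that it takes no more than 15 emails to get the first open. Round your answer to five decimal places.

0.95761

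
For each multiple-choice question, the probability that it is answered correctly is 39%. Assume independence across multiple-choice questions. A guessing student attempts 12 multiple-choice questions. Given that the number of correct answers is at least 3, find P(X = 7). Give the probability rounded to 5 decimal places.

0.10139

X ~ Binomial(12, 0.39). Want P(X=7 | X≥3) = P(X=7) / P(X≥3).
P(X=7) = C(12,7)·0.39^7·0.61^5 = 0.0917966
P(X≥3) = 1 − 0.0026543 − 0.0203645 − 0.0716096 = 0.9053715
Ratio = 0.0917966 / 0.9053715 = 0.1013911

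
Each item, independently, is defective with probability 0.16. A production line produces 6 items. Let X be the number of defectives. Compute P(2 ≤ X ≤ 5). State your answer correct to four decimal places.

X ~ Binomial(6, 0.16); P(2 ≤ X ≤ 5) = Σ C(6,k) p^k (1−p)^(6−k) over k:
  k=2: C(6,2)·0.16^2·0.84^4 = 0.191183
  k=3: C(6,3)·0.16^3·0.84^3 = 0.048554
  k=4: C(6,4)·0.16^4·0.84^2 = 0.006936
  k=5: C(6,5)·0.16^5·0.84^1 = 0.000528
Total = 0.247202

0.2472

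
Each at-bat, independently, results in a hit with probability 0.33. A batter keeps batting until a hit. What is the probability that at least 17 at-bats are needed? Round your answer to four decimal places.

Y = number of at-bats to the first success; geometric, p = 0.33.
P(Y > 16) = P(first 16 all fail) = (1−p)^16 = 0.001649

0.0016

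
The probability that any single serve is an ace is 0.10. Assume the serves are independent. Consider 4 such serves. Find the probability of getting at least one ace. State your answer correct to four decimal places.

0.3439

P(at least one) = 1 − P(none) = 1 − (1 − 0.10)^4
= 1 − 0.656100 = 0.343900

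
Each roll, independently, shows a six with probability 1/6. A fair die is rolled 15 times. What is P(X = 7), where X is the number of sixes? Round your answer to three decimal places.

X ~ Binomial(n=15, p=0.166667).
P(X=7) = C(15,7) · p^7 · (1−p)^8
= 6435 · 3.5722e-06 · 0.23257 = 0.00535

0.005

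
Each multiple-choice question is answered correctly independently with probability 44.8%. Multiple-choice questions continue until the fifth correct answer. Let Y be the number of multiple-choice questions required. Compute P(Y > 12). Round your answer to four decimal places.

0.3094

Needing more than 12 multiple-choice questions ⇔ fewer than 5 successes in the first 12. With X ~ Binomial(12, 0.448), P(Y > 12) = P(X ≤ 4).
  k=0: C(12,0)·0.448^0·0.552^12 = 0.000800
  k=1: C(12,1)·0.448^1·0.552^11 = 0.007795
  k=2: C(12,2)·0.448^2·0.552^10 = 0.034793
  k=3: C(12,3)·0.448^3·0.552^9 = 0.094126
  k=4: C(12,4)·0.448^4·0.552^8 = 0.171882
P(X ≤ 4) = 0.309395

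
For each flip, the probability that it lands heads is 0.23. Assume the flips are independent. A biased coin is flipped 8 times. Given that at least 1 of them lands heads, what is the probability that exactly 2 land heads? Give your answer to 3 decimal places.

0.352

X ~ Binomial(8, 0.23). Want P(X=2 | X≥1) = P(X=2) / P(X≥1).
P(X=2) = C(8,2)·0.23^2·0.77^6 = 0.30872
P(X≥1) = 1 − 0.12357 = 0.87643
Ratio = 0.30872 / 0.87643 = 0.35224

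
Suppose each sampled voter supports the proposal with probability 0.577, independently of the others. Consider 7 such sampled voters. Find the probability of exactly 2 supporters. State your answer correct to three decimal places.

X ~ Binomial(n=7, p=0.577).
P(X=2) = C(7,2) · p^2 · (1−p)^5
= 21 · 0.33293 · 0.013543 = 0.09468

0.095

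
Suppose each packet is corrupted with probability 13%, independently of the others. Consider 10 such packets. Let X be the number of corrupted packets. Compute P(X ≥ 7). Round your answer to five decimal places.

0.00005

X ~ Binomial(10, 0.13); P(X ≥ 7) = Σ C(10,k) p^k (1−p)^(10−k) over k:
  k=7: C(10,7)·0.13^7·0.87^3 = 0.0000496
  k=8: C(10,8)·0.13^8·0.87^2 = 0.0000028
  k=9: C(10,9)·0.13^9·0.87^1 = 0.0000001
  k=10: C(10,10)·0.13^10·0.87^0 = 0.0000000
Total = 0.0000525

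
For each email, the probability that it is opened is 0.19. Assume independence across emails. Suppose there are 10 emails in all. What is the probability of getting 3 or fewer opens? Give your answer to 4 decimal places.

0.8961

X ~ Binomial(10, 0.19); P(X ≤ 3) = Σ C(10,k) p^k (1−p)^(10−k) over k:
  k=0: C(10,0)·0.19^0·0.81^10 = 0.121577
  k=1: C(10,1)·0.19^1·0.81^9 = 0.285180
  k=2: C(10,2)·0.19^2·0.81^8 = 0.301023
  k=3: C(10,3)·0.19^3·0.81^7 = 0.188294
Total = 0.896074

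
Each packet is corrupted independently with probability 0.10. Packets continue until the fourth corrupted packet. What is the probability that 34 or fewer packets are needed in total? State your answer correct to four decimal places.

Finishing within 34 packets ⇔ at least 4 successes in the first 34. With X ~ Binomial(34, 0.10), P(Y ≤ 34) = 1 − P(X ≤ 3).
  k=0: C(34,0)·0.10^0·0.90^34 = 0.027813
  k=1: C(34,1)·0.10^1·0.90^33 = 0.105071
  k=2: C(34,2)·0.10^2·0.90^32 = 0.192630
  k=3: C(34,3)·0.10^3·0.90^31 = 0.228302
1 − 0.553815 = 0.446185

0.4462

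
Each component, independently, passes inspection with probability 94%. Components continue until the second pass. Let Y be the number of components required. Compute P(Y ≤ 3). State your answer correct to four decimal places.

Finishing within 3 components ⇔ at least 2 successes in the first 3. With X ~ Binomial(3, 0.94), P(Y ≤ 3) = 1 − P(X ≤ 1).
  k=0: C(3,0)·0.94^0·0.06^3 = 0.000216
  k=1: C(3,1)·0.94^1·0.06^2 = 0.010152
1 − 0.010368 = 0.989632

0.9896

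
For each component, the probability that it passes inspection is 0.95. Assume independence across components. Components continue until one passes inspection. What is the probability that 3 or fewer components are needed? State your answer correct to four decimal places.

Y = number of components to the first success; geometric, p = 0.95.
P(Y ≤ 3) = 1 − (1−p)^3 = 1 − 0.000125 = 0.999875

0.9999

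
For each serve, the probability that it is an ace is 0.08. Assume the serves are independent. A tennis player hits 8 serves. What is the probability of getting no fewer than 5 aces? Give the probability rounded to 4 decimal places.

X ~ Binomial(8, 0.08); P(X ≥ 5) = Σ C(8,k) p^k (1−p)^(8−k) over k:
  k=5: C(8,5)·0.08^5·0.92^3 = 0.000143
  k=6: C(8,6)·0.08^6·0.92^2 = 0.000006
  k=7: C(8,7)·0.08^7·0.92^1 = 0.000000
  k=8: C(8,8)·0.08^8·0.92^0 = 0.000000
Total = 0.000149

0.0001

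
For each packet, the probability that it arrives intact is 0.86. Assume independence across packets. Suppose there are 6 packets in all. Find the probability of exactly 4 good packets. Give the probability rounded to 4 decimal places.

0.1608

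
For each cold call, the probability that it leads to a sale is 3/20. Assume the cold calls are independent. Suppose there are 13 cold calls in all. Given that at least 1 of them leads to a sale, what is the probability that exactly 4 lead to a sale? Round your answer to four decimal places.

0.0954

X ~ Binomial(13, 0.15). Want P(X=4 | X≥1) = P(X=4) / P(X≥1).
P(X=4) = C(13,4)·0.15^4·0.85^9 = 0.083838
P(X≥1) = 1 − 0.120905 = 0.879095
Ratio = 0.083838 / 0.879095 = 0.095369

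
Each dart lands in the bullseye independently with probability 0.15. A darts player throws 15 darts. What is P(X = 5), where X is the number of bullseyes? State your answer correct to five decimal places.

0.04490

X ~ Binomial(n=15, p=0.15).
P(X=5) = C(15,5) · p^5 · (1−p)^10
= 3003 · 7.5937e-05 · 0.19687 = 0.0448953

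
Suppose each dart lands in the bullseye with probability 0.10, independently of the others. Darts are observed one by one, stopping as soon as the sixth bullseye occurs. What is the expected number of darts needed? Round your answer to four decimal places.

Y = total darts until the sixth success; negative binomial with r=6, p=0.10.
E[Y] = r / p = 6 / 0.10 = 60.000000

60.0000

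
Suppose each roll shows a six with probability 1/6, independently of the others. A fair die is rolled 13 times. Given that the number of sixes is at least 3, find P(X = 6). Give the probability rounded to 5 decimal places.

0.02760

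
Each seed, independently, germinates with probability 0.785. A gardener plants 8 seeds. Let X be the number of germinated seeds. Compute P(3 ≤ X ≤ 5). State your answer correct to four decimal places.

X ~ Binomial(8, 0.785); P(3 ≤ X ≤ 5) = Σ C(8,k) p^k (1−p)^(8−k) over k:
  k=3: C(8,3)·0.785^3·0.215^5 = 0.012445
  k=4: C(8,4)·0.785^4·0.215^4 = 0.056798
  k=5: C(8,5)·0.785^5·0.215^3 = 0.165902
Total = 0.235145

0.2351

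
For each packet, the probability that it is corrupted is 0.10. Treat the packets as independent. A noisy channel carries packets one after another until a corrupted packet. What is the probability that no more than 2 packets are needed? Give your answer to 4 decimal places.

Y = number of packets to the first success; geometric, p = 0.10.
P(Y ≤ 2) = 1 − (1−p)^2 = 1 − 0.810000 = 0.190000

0.1900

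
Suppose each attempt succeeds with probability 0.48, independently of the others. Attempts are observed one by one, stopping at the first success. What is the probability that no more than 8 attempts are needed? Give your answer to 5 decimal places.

0.99465

Y = number of attempts to the first success; geometric, p = 0.48.
P(Y ≤ 8) = 1 − (1−p)^8 = 1 − 0.0053460 = 0.9946540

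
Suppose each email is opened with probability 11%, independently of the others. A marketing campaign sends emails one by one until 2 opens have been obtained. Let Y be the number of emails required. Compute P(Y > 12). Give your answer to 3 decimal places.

0.613

Needing more than 12 emails ⇔ fewer than 2 successes in the first 12. With X ~ Binomial(12, 0.11), P(Y > 12) = P(X ≤ 1).
  k=0: C(12,0)·0.11^0·0.89^12 = 0.24699
  k=1: C(12,1)·0.11^1·0.89^11 = 0.36632
P(X ≤ 1) = 0.61331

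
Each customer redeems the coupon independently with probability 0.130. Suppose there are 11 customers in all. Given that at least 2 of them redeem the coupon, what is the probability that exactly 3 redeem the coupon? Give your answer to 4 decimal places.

0.2776

X ~ Binomial(11, 0.13). Want P(X=3 | X≥2) = P(X=3) / P(X≥2).
P(X=3) = C(11,3)·0.13^3·0.87^8 = 0.118978
P(X≥2) = 1 − 0.216128 − 0.355245 = 0.428626
Ratio = 0.118978 / 0.428626 = 0.277581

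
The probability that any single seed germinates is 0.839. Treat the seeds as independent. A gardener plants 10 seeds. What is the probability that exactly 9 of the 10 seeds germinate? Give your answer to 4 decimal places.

X ~ Binomial(n=10, p=0.839).
P(X=9) = C(10,9) · p^9 · (1−p)^1
= 10 · 0.206 · 0.161 = 0.331653

0.3317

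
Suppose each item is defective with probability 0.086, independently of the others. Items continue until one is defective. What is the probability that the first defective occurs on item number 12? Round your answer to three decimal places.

0.032

Geometric (trials to first success), p = 0.086.
P(Y = 12) = (1−p)^11 · p = 0.37188 · 0.086 = 0.03198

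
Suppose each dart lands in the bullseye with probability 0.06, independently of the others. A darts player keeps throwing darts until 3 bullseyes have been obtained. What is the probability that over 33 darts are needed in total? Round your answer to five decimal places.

0.68235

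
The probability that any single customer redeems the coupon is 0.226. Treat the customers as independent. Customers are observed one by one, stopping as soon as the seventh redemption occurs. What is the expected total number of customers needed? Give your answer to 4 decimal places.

30.9735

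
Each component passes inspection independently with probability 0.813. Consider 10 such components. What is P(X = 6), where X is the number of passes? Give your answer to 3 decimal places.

0.074

X ~ Binomial(n=10, p=0.813).
P(X=6) = C(10,6) · p^6 · (1−p)^4
= 210 · 0.28876 · 0.0012228 = 0.07415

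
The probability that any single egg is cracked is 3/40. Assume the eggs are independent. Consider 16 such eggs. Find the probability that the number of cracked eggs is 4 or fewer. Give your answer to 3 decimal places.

0.995

X ~ Binomial(16, 0.075); P(X ≤ 4) = Σ C(16,k) p^k (1−p)^(16−k) over k:
  k=0: C(16,0)·0.075^0·0.925^16 = 0.28726
  k=1: C(16,1)·0.075^1·0.925^15 = 0.37266
  k=2: C(16,2)·0.075^2·0.925^14 = 0.22661
  k=3: C(16,3)·0.075^3·0.925^13 = 0.08575
  k=4: C(16,4)·0.075^4·0.925^12 = 0.02260
Total = 0.99487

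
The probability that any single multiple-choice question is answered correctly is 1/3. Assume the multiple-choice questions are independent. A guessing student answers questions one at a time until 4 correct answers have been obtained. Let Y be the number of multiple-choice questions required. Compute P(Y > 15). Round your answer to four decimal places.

Needing more than 15 multiple-choice questions ⇔ fewer than 4 successes in the first 15. With X ~ Binomial(15, 0.333333), P(Y > 15) = P(X ≤ 3).
  k=0: C(15,0)·0.333333^0·0.666667^15 = 0.002284
  k=1: C(15,1)·0.333333^1·0.666667^14 = 0.017127
  k=2: C(15,2)·0.333333^2·0.666667^13 = 0.059946
  k=3: C(15,3)·0.333333^3·0.666667^12 = 0.129883
P(X ≤ 3) = 0.209240

0.2092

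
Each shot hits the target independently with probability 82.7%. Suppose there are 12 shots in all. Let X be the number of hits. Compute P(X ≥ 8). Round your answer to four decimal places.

0.9580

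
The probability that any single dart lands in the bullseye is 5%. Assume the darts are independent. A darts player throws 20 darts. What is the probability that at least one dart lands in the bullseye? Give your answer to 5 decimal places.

P(at least one) = 1 − P(none) = 1 − (1 − 0.05)^20
= 1 − 0.3584859 = 0.6415141

0.64151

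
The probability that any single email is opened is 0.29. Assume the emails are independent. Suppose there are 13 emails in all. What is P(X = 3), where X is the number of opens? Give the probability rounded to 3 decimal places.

0.227

X ~ Binomial(n=13, p=0.29).
P(X=3) = C(13,3) · p^3 · (1−p)^10
= 286 · 0.024389 · 0.032552 = 0.22706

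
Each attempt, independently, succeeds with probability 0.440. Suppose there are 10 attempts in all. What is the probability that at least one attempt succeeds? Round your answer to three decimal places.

0.997

P(at least one) = 1 − P(none) = 1 − (1 − 0.44)^10
= 1 − 0.00303 = 0.99697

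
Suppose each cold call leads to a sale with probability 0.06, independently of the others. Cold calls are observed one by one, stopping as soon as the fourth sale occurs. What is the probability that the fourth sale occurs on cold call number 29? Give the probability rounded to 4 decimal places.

0.0090

Y = trial on which the fourth success occurs; negative binomial, r=4, p=0.06.
P(Y=29) = C(28,3) · p^4 · (1−p)^25
= 3276 · 1.296e-05 · 0.21291 = 0.009040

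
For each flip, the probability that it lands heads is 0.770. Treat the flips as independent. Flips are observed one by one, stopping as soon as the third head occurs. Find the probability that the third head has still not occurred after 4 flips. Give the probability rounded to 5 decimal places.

Needing more than 4 flips ⇔ fewer than 3 successes in the first 4. With X ~ Binomial(4, 0.77), P(Y > 4) = P(X ≤ 2).
  k=0: C(4,0)·0.77^0·0.23^4 = 0.0027984
  k=1: C(4,1)·0.77^1·0.23^3 = 0.0374744
  k=2: C(4,2)·0.77^2·0.23^2 = 0.1881865
P(X ≤ 2) = 0.2284592

0.22846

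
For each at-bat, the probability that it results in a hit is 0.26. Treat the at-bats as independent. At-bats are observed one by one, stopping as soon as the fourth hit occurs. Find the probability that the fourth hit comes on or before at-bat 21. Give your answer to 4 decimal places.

Finishing within 21 at-bats ⇔ at least 4 successes in the first 21. With X ~ Binomial(21, 0.26), P(Y ≤ 21) = 1 − P(X ≤ 3).
  k=0: C(21,0)·0.26^0·0.74^21 = 0.001794
  k=1: C(21,1)·0.26^1·0.74^20 = 0.013238
  k=2: C(21,2)·0.26^2·0.74^19 = 0.046512
  k=3: C(21,3)·0.26^3·0.74^18 = 0.103501
1 − 0.165045 = 0.834955

0.8350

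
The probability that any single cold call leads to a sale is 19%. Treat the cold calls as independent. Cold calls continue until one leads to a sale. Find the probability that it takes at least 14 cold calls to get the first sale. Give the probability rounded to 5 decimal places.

0.06461

Y = number of cold calls to the first success; geometric, p = 0.19.
P(Y > 13) = P(first 13 all fail) = (1−p)^13 = 0.0646108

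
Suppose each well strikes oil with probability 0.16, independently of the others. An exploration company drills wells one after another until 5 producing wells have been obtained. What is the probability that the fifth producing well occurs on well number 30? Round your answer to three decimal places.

0.032

Y = trial on which the fifth success occurs; negative binomial, r=5, p=0.16.
P(Y=30) = C(29,4) · p^5 · (1−p)^25
= 23751 · 0.00010486 · 0.012793 = 0.03186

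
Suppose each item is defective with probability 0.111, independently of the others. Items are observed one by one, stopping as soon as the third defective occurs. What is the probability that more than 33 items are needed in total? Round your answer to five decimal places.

0.27498

Needing more than 33 items ⇔ fewer than 3 successes in the first 33. With X ~ Binomial(33, 0.111), P(Y > 33) = P(X ≤ 2).
  k=0: C(33,0)·0.111^0·0.889^33 = 0.0205948
  k=1: C(33,1)·0.111^1·0.889^32 = 0.0848581
  k=2: C(33,2)·0.111^2·0.889^31 = 0.1695253
P(X ≤ 2) = 0.2749782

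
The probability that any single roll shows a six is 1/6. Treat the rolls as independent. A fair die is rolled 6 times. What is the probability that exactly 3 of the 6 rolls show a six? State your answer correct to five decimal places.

0.05358

X ~ Binomial(n=6, p=0.166667).
P(X=3) = C(6,3) · p^3 · (1−p)^3
= 20 · 0.0046296 · 0.5787 = 0.0535837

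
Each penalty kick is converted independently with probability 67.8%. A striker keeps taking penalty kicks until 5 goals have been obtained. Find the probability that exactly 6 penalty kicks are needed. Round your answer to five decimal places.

Y = trial on which the fifth success occurs; negative binomial, r=5, p=0.678.
P(Y=6) = C(5,4) · p^5 · (1−p)^1
= 5 · 0.14327 · 0.322 = 0.2306611

0.23066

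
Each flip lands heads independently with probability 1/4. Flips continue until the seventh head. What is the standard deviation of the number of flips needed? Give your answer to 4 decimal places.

Y = total flips until the seventh success; negative binomial with r=7, p=0.25.
SD(Y) = √[r(1−p)/p²] = √(84.000000) = 9.165151

9.1652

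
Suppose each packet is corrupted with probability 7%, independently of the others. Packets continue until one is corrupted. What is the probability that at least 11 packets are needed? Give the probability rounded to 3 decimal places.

0.484

Y = number of packets to the first success; geometric, p = 0.07.
P(Y > 10) = P(first 10 all fail) = (1−p)^10 = 0.48398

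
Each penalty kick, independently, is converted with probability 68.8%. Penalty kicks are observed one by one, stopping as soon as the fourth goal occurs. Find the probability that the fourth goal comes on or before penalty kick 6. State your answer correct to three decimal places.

Finishing within 6 penalty kicks ⇔ at least 4 successes in the first 6. With X ~ Binomial(6, 0.688), P(Y ≤ 6) = 1 − P(X ≤ 3).
  k=0: C(6,0)·0.688^0·0.312^6 = 0.00092
  k=1: C(6,1)·0.688^1·0.312^5 = 0.01220
  k=2: C(6,2)·0.688^2·0.312^4 = 0.06728
  k=3: C(6,3)·0.688^3·0.312^3 = 0.19781
1 − 0.27822 = 0.72178

0.722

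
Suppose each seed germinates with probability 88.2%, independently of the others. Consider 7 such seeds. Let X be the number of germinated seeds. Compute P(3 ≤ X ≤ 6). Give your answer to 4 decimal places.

0.5844

X ~ Binomial(7, 0.882); P(3 ≤ X ≤ 6) = Σ C(7,k) p^k (1−p)^(7−k) over k:
  k=3: C(7,3)·0.882^3·0.118^4 = 0.004656
  k=4: C(7,4)·0.882^4·0.118^3 = 0.034801
  k=5: C(7,5)·0.882^5·0.118^2 = 0.156072
  k=6: C(7,6)·0.882^6·0.118^1 = 0.388858
Total = 0.584388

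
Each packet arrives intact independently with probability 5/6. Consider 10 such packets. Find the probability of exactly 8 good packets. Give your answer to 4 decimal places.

X ~ Binomial(n=10, p=0.833333).
P(X=8) = C(10,8) · p^8 · (1−p)^2
= 45 · 0.23257 · 0.027778 = 0.290710

0.2907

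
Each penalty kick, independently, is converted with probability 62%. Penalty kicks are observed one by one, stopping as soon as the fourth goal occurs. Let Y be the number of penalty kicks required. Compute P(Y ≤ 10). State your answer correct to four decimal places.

0.9587

Finishing within 10 penalty kicks ⇔ at least 4 successes in the first 10. With X ~ Binomial(10, 0.62), P(Y ≤ 10) = 1 − P(X ≤ 3).
  k=0: C(10,0)·0.62^0·0.38^10 = 0.000063
  k=1: C(10,1)·0.62^1·0.38^9 = 0.001024
  k=2: C(10,2)·0.62^2·0.38^8 = 0.007521
  k=3: C(10,3)·0.62^3·0.38^7 = 0.032722
1 − 0.041330 = 0.958670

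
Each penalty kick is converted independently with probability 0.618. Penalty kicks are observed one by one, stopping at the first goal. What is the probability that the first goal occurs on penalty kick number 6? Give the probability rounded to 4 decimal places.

Geometric (trials to first success), p = 0.618.
P(Y = 6) = (1−p)^5 · p = 0.0081342 · 0.618 = 0.005027

0.0050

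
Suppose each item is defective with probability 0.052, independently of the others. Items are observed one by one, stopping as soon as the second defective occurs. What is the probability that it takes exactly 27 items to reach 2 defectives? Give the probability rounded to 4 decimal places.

Y = trial on which the second success occurs; negative binomial, r=2, p=0.052.
P(Y=27) = C(26,1) · p^2 · (1−p)^25
= 26 · 0.002704 · 0.26315 = 0.018501

0.0185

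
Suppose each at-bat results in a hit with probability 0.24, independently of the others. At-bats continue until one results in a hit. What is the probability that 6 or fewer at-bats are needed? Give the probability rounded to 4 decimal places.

0.8073

Y = number of at-bats to the first success; geometric, p = 0.24.
P(Y ≤ 6) = 1 − (1−p)^6 = 1 − 0.192700 = 0.807300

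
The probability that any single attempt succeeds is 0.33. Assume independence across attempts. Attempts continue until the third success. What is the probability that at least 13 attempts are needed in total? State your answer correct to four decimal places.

0.1876

Needing more than 12 attempts ⇔ fewer than 3 successes in the first 12. With X ~ Binomial(12, 0.33), P(Y > 12) = P(X ≤ 2).
  k=0: C(12,0)·0.33^0·0.67^12 = 0.008183
  k=1: C(12,1)·0.33^1·0.67^11 = 0.048364
  k=2: C(12,2)·0.33^2·0.67^10 = 0.131015
P(X ≤ 2) = 0.187561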